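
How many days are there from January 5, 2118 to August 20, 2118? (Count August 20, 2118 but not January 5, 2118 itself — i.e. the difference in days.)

227

Jan 5, 2118 → Feb 5, 2118: 31 days (January has 31).
Feb 5, 2118 → Mar 5, 2118: 28 days (February has 28).
Mar 5, 2118 → Apr 5, 2118: 31 days (March has 31).
Apr 5, 2118 → May 5, 2118: 30 days (April has 30).
May 5, 2118 → Jun 5, 2118: 31 days (May has 31).
Jun 5, 2118 → Jul 5, 2118: 30 days (June has 30).
Jul 5, 2118 → Aug 5, 2118: 31 days (July has 31).
Aug 5, 2118 → Aug 20, 2118: 15 days.
Total: 227 days.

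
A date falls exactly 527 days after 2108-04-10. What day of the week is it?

Thursday

First find the weekday of Apr 10, 2108. Doomsday rule: the anchor day for the 2100s is Sunday. For year 08: 8÷12 = 0 r 8, and 8÷4 = 2, so 0+8+2 = 10.
Sunday + 10 ≡ Wednesday — that's 2108's doomsday.
In April the doomsday date is Apr 4.
Apr 10 is 6 days after Apr 4; 6 mod 7 = 6, so Wednesday + 6 = Tuesday.
527 mod 7 = 2, so 527 days after a Tuesday is Tuesday + 2 = Thursday.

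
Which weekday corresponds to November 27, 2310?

Sunday

Doomsday rule: the anchor day for the 2300s is Wednesday. For year 10: 10÷12 = 0 r 10, and 10÷4 = 2, so 0+10+2 = 12.
Wednesday + 12 ≡ Monday — that's 2310's doomsday.
In November the doomsday date is Nov 7.
Nov 27 is 20 days after Nov 7; 20 mod 7 = 6, so Monday + 6 = Sunday.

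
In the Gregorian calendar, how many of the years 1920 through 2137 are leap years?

Multiples of 4 in [1920,2137]: 55.
Of those, multiples of 100: 2 (not leap unless ÷400).
Multiples of 400: 1.
Leap years = 55 − 2 + 1 = 54.

54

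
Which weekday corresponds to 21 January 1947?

January 1, 1947 is a Wednesday.
Jan 1, 1947 → Jan 21, 1947: 20 days.
Total: 20 days.
20 mod 7 = 6, so Wednesday + 6 = Tuesday.

Tuesday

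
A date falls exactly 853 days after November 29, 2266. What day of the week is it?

First find the weekday of Nov 29, 2266. Doomsday rule: the anchor day for the 2200s is Friday. For year 66: 66÷12 = 5 r 6, and 6÷4 = 1, so 5+6+1 = 12.
Friday + 12 ≡ Wednesday — that's 2266's doomsday.
In November the doomsday date is Nov 7.
Nov 29 is 22 days after Nov 7; 22 mod 7 = 1, so Wednesday + 1 = Thursday.
853 mod 7 = 6, so 853 days after a Thursday is Thursday + 6 = Wednesday.

Wednesday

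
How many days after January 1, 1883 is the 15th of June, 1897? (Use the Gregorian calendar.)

Jan 1, 1883 → Jan 1, 1884: 365 days.
Jan 1, 1884 → Jan 1, 1885: 366 days (Feb 29, 1884 is in that span).
Jan 1, 1885 → Jan 1, 1886: 365 days.
Jan 1, 1886 → Jan 1, 1887: 365 days.
Jan 1, 1887 → Jan 1, 1888: 365 days.
Jan 1, 1888 → Jan 1, 1889: 366 days (Feb 29, 1888 is in that span).
Jan 1, 1889 → Jan 1, 1890: 365 days.
Jan 1, 1890 → Jan 1, 1891: 365 days.
Jan 1, 1891 → Jan 1, 1892: 365 days.
Jan 1, 1892 → Jan 1, 1893: 366 days (Feb 29, 1892 is in that span).
Jan 1, 1893 → Jan 1, 1894: 365 days.
Jan 1, 1894 → Jan 1, 1895: 365 days.
Jan 1, 1895 → Jan 1, 1896: 365 days.
Jan 1, 1896 → Jan 1, 1897: 366 days (Feb 29, 1896 is in that span).
Jan 1, 1897 → Feb 1, 1897: 31 days (January has 31).
Feb 1, 1897 → Mar 1, 1897: 28 days (February has 28).
Mar 1, 1897 → Apr 1, 1897: 31 days (March has 31).
Apr 1, 1897 → May 1, 1897: 30 days (April has 30).
May 1, 1897 → Jun 1, 1897: 31 days (May has 31).
Jun 1, 1897 → Jun 15, 1897: 14 days.
Total: 5279 days.

5279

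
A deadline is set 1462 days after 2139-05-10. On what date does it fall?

May 11, 2143

+366 (one year; includes Feb 29, 2140) → May 10, 2140 (1096 left).
+365 (one year) → May 10, 2141 (731 left).
+365 (one year) → May 10, 2142 (366 left).
May has 31 days: +22 → Jun 1, 2142 (344 left).
Jun has 30 days: +30 → Jul 1, 2142 (314 left).
Jul has 31 days: +31 → Aug 1, 2142 (283 left).
Aug has 31 days: +31 → Sep 1, 2142 (252 left).
Sep has 30 days: +30 → Oct 1, 2142 (222 left).
Oct has 31 days: +31 → Nov 1, 2142 (191 left).
Nov has 30 days: +30 → Dec 1, 2142 (161 left).
Dec has 31 days: +31 → Jan 1, 2143 (130 left).
Jan has 31 days: +31 → Feb 1, 2143 (99 left).
Feb has 28 days: +28 → Mar 1, 2143 (71 left).
Mar has 31 days: +31 → Apr 1, 2143 (40 left).
Apr has 30 days: +30 → May 1, 2143 (10 left).
+10 → May 11, 2143.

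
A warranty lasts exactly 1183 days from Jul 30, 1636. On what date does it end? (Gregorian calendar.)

October 26, 1639

+365 (one year) → Jul 30, 1637 (818 left).
+365 (one year) → Jul 30, 1638 (453 left).
+365 (one year) → Jul 30, 1639 (88 left).
Jul has 31 days: +2 → Aug 1, 1639 (86 left).
Aug has 31 days: +31 → Sep 1, 1639 (55 left).
Sep has 30 days: +30 → Oct 1, 1639 (25 left).
+25 → Oct 26, 1639.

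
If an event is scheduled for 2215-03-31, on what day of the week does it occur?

Friday

Doomsday rule: the anchor day for the 2200s is Friday. For year 15: 15÷12 = 1 r 3, and 3÷4 = 0, so 1+3+0 = 4.
Friday + 4 ≡ Tuesday — that's 2215's doomsday.
In March the doomsday date is Mar 14.
Mar 31 is 17 days after Mar 14; 17 mod 7 = 3, so Tuesday + 3 = Friday.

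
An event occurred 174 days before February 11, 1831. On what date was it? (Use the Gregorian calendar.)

August 21, 1830

−11 → Jan 31, 1831 (end of Jan, 31 days; 163 left).
−31 → Dec 31, 1830 (end of Dec, 31 days; 132 left).
−31 → Nov 30, 1830 (end of Nov, 30 days; 101 left).
−30 → Oct 31, 1830 (end of Oct, 31 days; 71 left).
−31 → Sep 30, 1830 (end of Sep, 30 days; 40 left).
−30 → Aug 31, 1830 (end of Aug, 31 days; 10 left).
−10 → Aug 21, 1830.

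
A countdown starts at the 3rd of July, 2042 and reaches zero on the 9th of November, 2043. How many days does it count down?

Jul 3, 2042 → Jul 3, 2043: 365 days.
Jul 3, 2043 → Aug 3, 2043: 31 days (July has 31).
Aug 3, 2043 → Sep 3, 2043: 31 days (August has 31).
Sep 3, 2043 → Oct 3, 2043: 30 days (September has 30).
Oct 3, 2043 → Nov 3, 2043: 31 days (October has 31).
Nov 3, 2043 → Nov 9, 2043: 6 days.
Total: 494 days.

494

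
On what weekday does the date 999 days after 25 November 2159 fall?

First find the weekday of Nov 25, 2159. Doomsday rule: the anchor day for the 2100s is Sunday. For year 59: 59÷12 = 4 r 11, and 11÷4 = 2, so 4+11+2 = 17.
Sunday + 17 ≡ Wednesday — that's 2159's doomsday.
In November the doomsday date is Nov 7.
Nov 25 is 18 days after Nov 7; 18 mod 7 = 4, so Wednesday + 4 = Sunday.
999 mod 7 = 5, so 999 days after a Sunday is Sunday + 5 = Friday.

Friday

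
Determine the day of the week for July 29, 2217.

Tuesday

Doomsday rule: the anchor day for the 2200s is Friday. For year 17: 17÷12 = 1 r 5, and 5÷4 = 1, so 1+5+1 = 7.
Friday + 7 ≡ Friday — that's 2217's doomsday.
In July the doomsday date is Jul 11.
Jul 29 is 18 days after Jul 11; 18 mod 7 = 4, so Friday + 4 = Tuesday.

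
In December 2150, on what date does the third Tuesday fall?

December 1, 2150 is a Tuesday.
The first Tuesday is therefore December 1 (same day).
The third Tuesday is 1 + 2×7 = December 15.

December 15, 2150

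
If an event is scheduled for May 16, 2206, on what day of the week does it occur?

Friday

Doomsday rule: the anchor day for the 2200s is Friday. For year 06: 6÷12 = 0 r 6, and 6÷4 = 1, so 0+6+1 = 7.
Friday + 7 ≡ Friday — that's 2206's doomsday.
In May the doomsday date is May 9.
May 16 is 7 days after May 9; 7 mod 7 = 0, so Friday + 0 = Friday.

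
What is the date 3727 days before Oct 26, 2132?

−366 (one year; includes Feb 29, 2132) → Oct 26, 2131 (3361 left).
−365 (one year) → Oct 26, 2130 (2996 left).
−365 (one year) → Oct 26, 2129 (2631 left).
−365 (one year) → Oct 26, 2128 (2266 left).
−366 (one year; includes Feb 29, 2128) → Oct 26, 2127 (1900 left).
−365 (one year) → Oct 26, 2126 (1535 left).
−365 (one year) → Oct 26, 2125 (1170 left).
−365 (one year) → Oct 26, 2124 (805 left).
−366 (one year; includes Feb 29, 2124) → Oct 26, 2123 (439 left).
−365 (one year) → Oct 26, 2122 (74 left).
−26 → Sep 30, 2122 (end of Sep, 30 days; 48 left).
−30 → Aug 31, 2122 (end of Aug, 31 days; 18 left).
−18 → Aug 13, 2122.

August 13, 2122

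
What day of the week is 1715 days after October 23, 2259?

First find the weekday of Oct 23, 2259. Doomsday rule: the anchor day for the 2200s is Friday. For year 59: 59÷12 = 4 r 11, and 11÷4 = 2, so 4+11+2 = 17.
Friday + 17 ≡ Monday — that's 2259's doomsday.
In October the doomsday date is Oct 10.
Oct 23 is 13 days after Oct 10; 13 mod 7 = 6, so Monday + 6 = Sunday.
1715 mod 7 = 0, so 1715 days after a Sunday is Sunday + 0 = Sunday.

Sunday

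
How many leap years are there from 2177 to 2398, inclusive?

Multiples of 4 in [2177,2398]: 55.
Of those, multiples of 100: 2 (not leap unless ÷400).
Multiples of 400: 0.
Leap years = 55 − 2 + 0 = 53.

53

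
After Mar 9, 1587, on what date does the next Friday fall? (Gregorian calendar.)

March 13, 1587

Mar 9, 1587 is a Monday.
From Monday to the next Friday is 4 days.
Mar 9, 1587 + 4 = Mar 13, 1587.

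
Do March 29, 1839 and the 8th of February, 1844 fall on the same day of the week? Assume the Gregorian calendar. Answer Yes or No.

No

From Mar 29, 1839 to Feb 8, 1844 is 1777 days.
1777 mod 7 = 6, so they are different weekdays.
(Mar 29, 1839 is a Friday; Feb 8, 1844 is a Thursday.)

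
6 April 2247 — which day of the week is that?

Tuesday

Doomsday rule: the anchor day for the 2200s is Friday. For year 47: 47÷12 = 3 r 11, and 11÷4 = 2, so 3+11+2 = 16.
Friday + 16 ≡ Sunday — that's 2247's doomsday.
In April the doomsday date is Apr 4.
Apr 6 is 2 days after Apr 4; 2 mod 7 = 2, so Sunday + 2 = Tuesday.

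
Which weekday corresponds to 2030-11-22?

Friday

January 1, 2030 is a Tuesday.
Jan 1, 2030 → Feb 1, 2030: 31 days (January has 31).
Feb 1, 2030 → Mar 1, 2030: 28 days (February has 28).
Mar 1, 2030 → Apr 1, 2030: 31 days (March has 31).
Apr 1, 2030 → May 1, 2030: 30 days (April has 30).
May 1, 2030 → Jun 1, 2030: 31 days (May has 31).
Jun 1, 2030 → Jul 1, 2030: 30 days (June has 30).
Jul 1, 2030 → Aug 1, 2030: 31 days (July has 31).
Aug 1, 2030 → Sep 1, 2030: 31 days (August has 31).
Sep 1, 2030 → Oct 1, 2030: 30 days (September has 30).
Oct 1, 2030 → Nov 1, 2030: 31 days (October has 31).
Nov 1, 2030 → Nov 22, 2030: 21 days.
Total: 325 days.
325 mod 7 = 3, so Tuesday + 3 = Friday.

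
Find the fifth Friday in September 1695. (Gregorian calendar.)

September 1, 1695 is a Thursday.
The first Friday is therefore September 2 (1 days later).
The fifth Friday is 2 + 4×7 = September 30.

September 30, 1695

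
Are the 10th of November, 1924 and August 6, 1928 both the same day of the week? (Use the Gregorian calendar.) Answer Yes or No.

Yes

From Nov 10, 1924 to Aug 6, 1928 is 1365 days.
1365 mod 7 = 0, so they are the same weekday.
(Nov 10, 1924 is a Monday; Aug 6, 1928 is a Monday.)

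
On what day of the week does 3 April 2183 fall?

Thursday

Doomsday rule: the anchor day for the 2100s is Sunday. For year 83: 83÷12 = 6 r 11, and 11÷4 = 2, so 6+11+2 = 19.
Sunday + 19 ≡ Friday — that's 2183's doomsday.
In April the doomsday date is Apr 4.
Apr 3 is 1 day before Apr 4; 1 mod 7 = 1, so Friday − 1 = Thursday.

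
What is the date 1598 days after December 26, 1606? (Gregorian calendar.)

+365 (one year) → Dec 26, 1607 (1233 left).
+366 (one year; includes Feb 29, 1608) → Dec 26, 1608 (867 left).
+365 (one year) → Dec 26, 1609 (502 left).
+365 (one year) → Dec 26, 1610 (137 left).
Dec has 31 days: +6 → Jan 1, 1611 (131 left).
Jan has 31 days: +31 → Feb 1, 1611 (100 left).
Feb has 28 days: +28 → Mar 1, 1611 (72 left).
Mar has 31 days: +31 → Apr 1, 1611 (41 left).
Apr has 30 days: +30 → May 1, 1611 (11 left).
+11 → May 12, 1611.

May 12, 1611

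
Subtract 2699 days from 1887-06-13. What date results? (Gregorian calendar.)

January 22, 1880

−365 (one year) → Jun 13, 1886 (2334 left).
−365 (one year) → Jun 13, 1885 (1969 left).
−365 (one year) → Jun 13, 1884 (1604 left).
−366 (one year; includes Feb 29, 1884) → Jun 13, 1883 (1238 left).
−365 (one year) → Jun 13, 1882 (873 left).
−365 (one year) → Jun 13, 1881 (508 left).
−365 (one year) → Jun 13, 1880 (143 left).
−13 → May 31, 1880 (end of May, 31 days; 130 left).
−31 → Apr 30, 1880 (end of Apr, 30 days; 99 left).
−30 → Mar 31, 1880 (end of Mar, 31 days; 69 left).
−31 → Feb 29, 1880 (end of Feb, 29 days; 38 left).
−29 → Jan 31, 1880 (end of Jan, 31 days; 9 left).
−9 → Jan 22, 1880.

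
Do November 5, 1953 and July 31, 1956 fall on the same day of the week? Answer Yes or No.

No

From Nov 5, 1953 to Jul 31, 1956 is 999 days.
999 mod 7 = 5, so they are different weekdays.
(Nov 5, 1953 is a Thursday; Jul 31, 1956 is a Tuesday.)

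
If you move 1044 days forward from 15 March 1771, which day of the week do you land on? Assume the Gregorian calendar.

First find the weekday of Mar 15, 1771. Doomsday rule: the anchor day for the 1700s is Sunday. For year 71: 71÷12 = 5 r 11, and 11÷4 = 2, so 5+11+2 = 18.
Sunday + 18 ≡ Thursday — that's 1771's doomsday.
In March the doomsday date is Mar 14.
Mar 15 is 1 day after Mar 14; 1 mod 7 = 1, so Thursday + 1 = Friday.
1044 mod 7 = 1, so 1044 days after a Friday is Friday + 1 = Saturday.

Saturday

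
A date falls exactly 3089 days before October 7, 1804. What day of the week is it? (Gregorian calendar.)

Friday

Oct 7, 1804 is a Sunday.
3089 mod 7 = 2, so 3089 days before a Sunday is Sunday − 2 = Friday.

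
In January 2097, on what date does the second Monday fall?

January 1, 2097 is a Tuesday.
The first Monday is therefore January 7 (6 days later).
The second Monday is 7 + 1×7 = January 14.

January 14, 2097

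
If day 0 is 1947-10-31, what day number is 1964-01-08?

5913

Oct 31, 1947 → Oct 31, 1948: 366 days (Feb 29, 1948 is in that span).
Oct 31, 1948 → Oct 31, 1949: 365 days.
Oct 31, 1949 → Oct 31, 1950: 365 days.
Oct 31, 1950 → Oct 31, 1951: 365 days.
Oct 31, 1951 → Oct 31, 1952: 366 days (Feb 29, 1952 is in that span).
Oct 31, 1952 → Oct 31, 1953: 365 days.
Oct 31, 1953 → Oct 31, 1954: 365 days.
Oct 31, 1954 → Oct 31, 1955: 365 days.
Oct 31, 1955 → Oct 31, 1956: 366 days (Feb 29, 1956 is in that span).
Oct 31, 1956 → Oct 31, 1957: 365 days.
Oct 31, 1957 → Oct 31, 1958: 365 days.
Oct 31, 1958 → Oct 31, 1959: 365 days.
Oct 31, 1959 → Oct 31, 1960: 366 days (Feb 29, 1960 is in that span).
Oct 31, 1960 → Oct 31, 1961: 365 days.
Oct 31, 1961 → Oct 31, 1962: 365 days.
Oct 31, 1962 → Oct 31, 1963: 365 days.
Oct 31, 1963 → Nov 30, 1963: 30 days (October has 31).
Nov 30, 1963 → Dec 30, 1963: 30 days (November has 30).
Dec 30, 1963 → Jan 8, 1964: 9 days.
Total: 5913 days.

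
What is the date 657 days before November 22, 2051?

−365 (one year) → Nov 22, 2050 (292 left).
−22 → Oct 31, 2050 (end of Oct, 31 days; 270 left).
−31 → Sep 30, 2050 (end of Sep, 30 days; 239 left).
−30 → Aug 31, 2050 (end of Aug, 31 days; 209 left).
−31 → Jul 31, 2050 (end of Jul, 31 days; 178 left).
−31 → Jun 30, 2050 (end of Jun, 30 days; 147 left).
−30 → May 31, 2050 (end of May, 31 days; 117 left).
−31 → Apr 30, 2050 (end of Apr, 30 days; 86 left).
−30 → Mar 31, 2050 (end of Mar, 31 days; 56 left).
−31 → Feb 28, 2050 (end of Feb, 28 days; 25 left).
−25 → Feb 3, 2050.

February 3, 2050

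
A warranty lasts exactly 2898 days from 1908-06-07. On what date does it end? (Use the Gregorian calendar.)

May 14, 1916

+365 (one year) → Jun 7, 1909 (2533 left).
+365 (one year) → Jun 7, 1910 (2168 left).
+365 (one year) → Jun 7, 1911 (1803 left).
+366 (one year; includes Feb 29, 1912) → Jun 7, 1912 (1437 left).
+365 (one year) → Jun 7, 1913 (1072 left).
+365 (one year) → Jun 7, 1914 (707 left).
+365 (one year) → Jun 7, 1915 (342 left).
Jun has 30 days: +24 → Jul 1, 1915 (318 left).
Jul has 31 days: +31 → Aug 1, 1915 (287 left).
Aug has 31 days: +31 → Sep 1, 1915 (256 left).
Sep has 30 days: +30 → Oct 1, 1915 (226 left).
Oct has 31 days: +31 → Nov 1, 1915 (195 left).
Nov has 30 days: +30 → Dec 1, 1915 (165 left).
Dec has 31 days: +31 → Jan 1, 1916 (134 left).
Jan has 31 days: +31 → Feb 1, 1916 (103 left).
Feb has 29 days: +29 → Mar 1, 1916 (74 left).
Mar has 31 days: +31 → Apr 1, 1916 (43 left).
Apr has 30 days: +30 → May 1, 1916 (13 left).
+13 → May 14, 1916.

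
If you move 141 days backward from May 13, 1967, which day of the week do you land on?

Friday

May 13, 1967 is a Saturday.
141 mod 7 = 1, so 141 days before a Saturday is Saturday − 1 = Friday.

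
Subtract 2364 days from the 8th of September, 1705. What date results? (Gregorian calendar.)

−365 (one year) → Sep 8, 1704 (1999 left).
−366 (one year; includes Feb 29, 1704) → Sep 8, 1703 (1633 left).
−365 (one year) → Sep 8, 1702 (1268 left).
−365 (one year) → Sep 8, 1701 (903 left).
−365 (one year) → Sep 8, 1700 (538 left).
−365 (one year) → Sep 8, 1699 (173 left).
−8 → Aug 31, 1699 (end of Aug, 31 days; 165 left).
−31 → Jul 31, 1699 (end of Jul, 31 days; 134 left).
−31 → Jun 30, 1699 (end of Jun, 30 days; 103 left).
−30 → May 31, 1699 (end of May, 31 days; 73 left).
−31 → Apr 30, 1699 (end of Apr, 30 days; 42 left).
−30 → Mar 31, 1699 (end of Mar, 31 days; 12 left).
−12 → Mar 19, 1699.

March 19, 1699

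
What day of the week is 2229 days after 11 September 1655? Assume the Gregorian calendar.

First find the weekday of Sep 11, 1655. Doomsday rule: the anchor day for the 1600s is Tuesday. For year 55: 55÷12 = 4 r 7, and 7÷4 = 1, so 4+7+1 = 12.
Tuesday + 12 ≡ Sunday — that's 1655's doomsday.
In September the doomsday date is Sep 5.
Sep 11 is 6 days after Sep 5; 6 mod 7 = 6, so Sunday + 6 = Saturday.
2229 mod 7 = 3, so 2229 days after a Saturday is Saturday + 3 = Tuesday.

Tuesday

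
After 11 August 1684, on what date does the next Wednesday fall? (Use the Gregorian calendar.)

Aug 11, 1684 is a Friday.
From Friday to the next Wednesday is 5 days.
Aug 11, 1684 + 5 = Aug 16, 1684.

August 16, 1684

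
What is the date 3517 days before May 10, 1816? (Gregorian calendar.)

−366 (one year; includes Feb 29, 1816) → May 10, 1815 (3151 left).
−365 (one year) → May 10, 1814 (2786 left).
−365 (one year) → May 10, 1813 (2421 left).
−365 (one year) → May 10, 1812 (2056 left).
−366 (one year; includes Feb 29, 1812) → May 10, 1811 (1690 left).
−365 (one year) → May 10, 1810 (1325 left).
−365 (one year) → May 10, 1809 (960 left).
−365 (one year) → May 10, 1808 (595 left).
−366 (one year; includes Feb 29, 1808) → May 10, 1807 (229 left).
−10 → Apr 30, 1807 (end of Apr, 30 days; 219 left).
−30 → Mar 31, 1807 (end of Mar, 31 days; 189 left).
−31 → Feb 28, 1807 (end of Feb, 28 days; 158 left).
−28 → Jan 31, 1807 (end of Jan, 31 days; 130 left).
−31 → Dec 31, 1806 (end of Dec, 31 days; 99 left).
−31 → Nov 30, 1806 (end of Nov, 30 days; 68 left).
−30 → Oct 31, 1806 (end of Oct, 31 days; 38 left).
−31 → Sep 30, 1806 (end of Sep, 30 days; 7 left).
−7 → Sep 23, 1806.

September 23, 1806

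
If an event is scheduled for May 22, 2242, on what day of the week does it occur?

Sunday

Doomsday rule: the anchor day for the 2200s is Friday. For year 42: 42÷12 = 3 r 6, and 6÷4 = 1, so 3+6+1 = 10.
Friday + 10 ≡ Monday — that's 2242's doomsday.
In May the doomsday date is May 9.
May 22 is 13 days after May 9; 13 mod 7 = 6, so Monday + 6 = Sunday.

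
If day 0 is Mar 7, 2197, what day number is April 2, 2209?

4408

Mar 7, 2197 → Mar 7, 2198: 365 days.
Mar 7, 2198 → Mar 7, 2199: 365 days.
Mar 7, 2199 → Mar 7, 2200: 365 days.
Mar 7, 2200 → Mar 7, 2201: 365 days.
Mar 7, 2201 → Mar 7, 2202: 365 days.
Mar 7, 2202 → Mar 7, 2203: 365 days.
Mar 7, 2203 → Mar 7, 2204: 366 days (Feb 29, 2204 is in that span).
Mar 7, 2204 → Mar 7, 2205: 365 days.
Mar 7, 2205 → Mar 7, 2206: 365 days.
Mar 7, 2206 → Mar 7, 2207: 365 days.
Mar 7, 2207 → Mar 7, 2208: 366 days (Feb 29, 2208 is in that span).
Mar 7, 2208 → Apr 7, 2208: 31 days (March has 31).
Apr 7, 2208 → May 7, 2208: 30 days (April has 30).
May 7, 2208 → Jun 7, 2208: 31 days (May has 31).
Jun 7, 2208 → Jul 7, 2208: 30 days (June has 30).
Jul 7, 2208 → Aug 7, 2208: 31 days (July has 31).
Aug 7, 2208 → Sep 7, 2208: 31 days (August has 31).
Sep 7, 2208 → Oct 7, 2208: 30 days (September has 30).
Oct 7, 2208 → Nov 7, 2208: 31 days (October has 31).
Nov 7, 2208 → Dec 7, 2208: 30 days (November has 30).
Dec 7, 2208 → Jan 7, 2209: 31 days (December has 31).
Jan 7, 2209 → Feb 7, 2209: 31 days (January has 31).
Feb 7, 2209 → Mar 7, 2209: 28 days (February has 28).
Mar 7, 2209 → Apr 2, 2209: 26 days.
Total: 4408 days.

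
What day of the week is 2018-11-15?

Thursday

Doomsday rule: the anchor day for the 2000s is Tuesday. For year 18: 18÷12 = 1 r 6, and 6÷4 = 1, so 1+6+1 = 8.
Tuesday + 8 ≡ Wednesday — that's 2018's doomsday.
In November the doomsday date is Nov 7.
Nov 15 is 8 days after Nov 7; 8 mod 7 = 1, so Wednesday + 1 = Thursday.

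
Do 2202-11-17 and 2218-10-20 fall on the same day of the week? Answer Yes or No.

No

From Nov 17, 2202 to Oct 20, 2218 is 5816 days.
5816 mod 7 = 6, so they are different weekdays.
(Nov 17, 2202 is a Wednesday; Oct 20, 2218 is a Tuesday.)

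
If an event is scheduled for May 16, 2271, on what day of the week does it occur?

Tuesday

Doomsday rule: the anchor day for the 2200s is Friday. For year 71: 71÷12 = 5 r 11, and 11÷4 = 2, so 5+11+2 = 18.
Friday + 18 ≡ Tuesday — that's 2271's doomsday.
In May the doomsday date is May 9.
May 16 is 7 days after May 9; 7 mod 7 = 0, so Tuesday + 0 = Tuesday.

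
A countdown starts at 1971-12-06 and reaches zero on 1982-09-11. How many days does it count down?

3932

Dec 6, 1971 → Dec 6, 1972: 366 days (Feb 29, 1972 is in that span).
Dec 6, 1972 → Dec 6, 1973: 365 days.
Dec 6, 1973 → Dec 6, 1974: 365 days.
Dec 6, 1974 → Dec 6, 1975: 365 days.
Dec 6, 1975 → Dec 6, 1976: 366 days (Feb 29, 1976 is in that span).
Dec 6, 1976 → Dec 6, 1977: 365 days.
Dec 6, 1977 → Dec 6, 1978: 365 days.
Dec 6, 1978 → Dec 6, 1979: 365 days.
Dec 6, 1979 → Dec 6, 1980: 366 days (Feb 29, 1980 is in that span).
Dec 6, 1980 → Dec 6, 1981: 365 days.
Dec 6, 1981 → Jan 6, 1982: 31 days (December has 31).
Jan 6, 1982 → Feb 6, 1982: 31 days (January has 31).
Feb 6, 1982 → Mar 6, 1982: 28 days (February has 28).
Mar 6, 1982 → Apr 6, 1982: 31 days (March has 31).
Apr 6, 1982 → May 6, 1982: 30 days (April has 30).
May 6, 1982 → Jun 6, 1982: 31 days (May has 31).
Jun 6, 1982 → Jul 6, 1982: 30 days (June has 30).
Jul 6, 1982 → Aug 6, 1982: 31 days (July has 31).
Aug 6, 1982 → Sep 6, 1982: 31 days (August has 31).
Sep 6, 1982 → Sep 11, 1982: 5 days.
Total: 3932 days.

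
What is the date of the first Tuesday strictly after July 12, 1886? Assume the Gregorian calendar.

July 13, 1886

Jul 12, 1886 is a Monday.
From Monday to the next Tuesday is 1 day.
Jul 12, 1886 + 1 = Jul 13, 1886.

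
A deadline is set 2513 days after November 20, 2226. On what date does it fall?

+365 (one year) → Nov 20, 2227 (2148 left).
+366 (one year; includes Feb 29, 2228) → Nov 20, 2228 (1782 left).
+365 (one year) → Nov 20, 2229 (1417 left).
+365 (one year) → Nov 20, 2230 (1052 left).
+365 (one year) → Nov 20, 2231 (687 left).
+366 (one year; includes Feb 29, 2232) → Nov 20, 2232 (321 left).
Nov has 30 days: +11 → Dec 1, 2232 (310 left).
Dec has 31 days: +31 → Jan 1, 2233 (279 left).
Jan has 31 days: +31 → Feb 1, 2233 (248 left).
Feb has 28 days: +28 → Mar 1, 2233 (220 left).
Mar has 31 days: +31 → Apr 1, 2233 (189 left).
Apr has 30 days: +30 → May 1, 2233 (159 left).
May has 31 days: +31 → Jun 1, 2233 (128 left).
Jun has 30 days: +30 → Jul 1, 2233 (98 left).
Jul has 31 days: +31 → Aug 1, 2233 (67 left).
Aug has 31 days: +31 → Sep 1, 2233 (36 left).
Sep has 30 days: +30 → Oct 1, 2233 (6 left).
+6 → Oct 7, 2233.

October 7, 2233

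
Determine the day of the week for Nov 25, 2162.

Thursday

Doomsday rule: the anchor day for the 2100s is Sunday. For year 62: 62÷12 = 5 r 2, and 2÷4 = 0, so 5+2+0 = 7.
Sunday + 7 ≡ Sunday — that's 2162's doomsday.
In November the doomsday date is Nov 7.
Nov 25 is 18 days after Nov 7; 18 mod 7 = 4, so Sunday + 4 = Thursday.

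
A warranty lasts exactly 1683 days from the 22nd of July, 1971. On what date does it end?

+366 (one year; includes Feb 29, 1972) → Jul 22, 1972 (1317 left).
+365 (one year) → Jul 22, 1973 (952 left).
+365 (one year) → Jul 22, 1974 (587 left).
+365 (one year) → Jul 22, 1975 (222 left).
Jul has 31 days: +10 → Aug 1, 1975 (212 left).
Aug has 31 days: +31 → Sep 1, 1975 (181 left).
Sep has 30 days: +30 → Oct 1, 1975 (151 left).
Oct has 31 days: +31 → Nov 1, 1975 (120 left).
Nov has 30 days: +30 → Dec 1, 1975 (90 left).
Dec has 31 days: +31 → Jan 1, 1976 (59 left).
Jan has 31 days: +31 → Feb 1, 1976 (28 left).
+28 → Feb 29, 1976.

February 29, 1976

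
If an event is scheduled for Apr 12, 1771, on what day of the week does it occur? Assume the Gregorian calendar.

Friday

Doomsday rule: the anchor day for the 1700s is Sunday. For year 71: 71÷12 = 5 r 11, and 11÷4 = 2, so 5+11+2 = 18.
Sunday + 18 ≡ Thursday — that's 1771's doomsday.
In April the doomsday date is Apr 4.
Apr 12 is 8 days after Apr 4; 8 mod 7 = 1, so Thursday + 1 = Friday.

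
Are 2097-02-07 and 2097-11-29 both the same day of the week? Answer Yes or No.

From Feb 7, 2097 to Nov 29, 2097 is 295 days.
295 mod 7 = 1, so they are different weekdays.
(Feb 7, 2097 is a Thursday; Nov 29, 2097 is a Friday.)

No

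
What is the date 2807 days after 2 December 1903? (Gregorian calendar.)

+366 (one year; includes Feb 29, 1904) → Dec 2, 1904 (2441 left).
+365 (one year) → Dec 2, 1905 (2076 left).
+365 (one year) → Dec 2, 1906 (1711 left).
+365 (one year) → Dec 2, 1907 (1346 left).
+366 (one year; includes Feb 29, 1908) → Dec 2, 1908 (980 left).
+365 (one year) → Dec 2, 1909 (615 left).
+365 (one year) → Dec 2, 1910 (250 left).
Dec has 31 days: +30 → Jan 1, 1911 (220 left).
Jan has 31 days: +31 → Feb 1, 1911 (189 left).
Feb has 28 days: +28 → Mar 1, 1911 (161 left).
Mar has 31 days: +31 → Apr 1, 1911 (130 left).
Apr has 30 days: +30 → May 1, 1911 (100 left).
May has 31 days: +31 → Jun 1, 1911 (69 left).
Jun has 30 days: +30 → Jul 1, 1911 (39 left).
Jul has 31 days: +31 → Aug 1, 1911 (8 left).
+8 → Aug 9, 1911.

August 9, 1911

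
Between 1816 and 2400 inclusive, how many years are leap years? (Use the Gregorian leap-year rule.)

143

Multiples of 4 in [1816,2400]: 147.
Of those, multiples of 100: 6 (not leap unless ÷400).
Multiples of 400: 2.
Leap years = 147 − 6 + 2 = 143.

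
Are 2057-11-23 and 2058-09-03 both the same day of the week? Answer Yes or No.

From Nov 23, 2057 to Sep 3, 2058 is 284 days.
284 mod 7 = 4, so they are different weekdays.
(Nov 23, 2057 is a Friday; Sep 3, 2058 is a Tuesday.)

No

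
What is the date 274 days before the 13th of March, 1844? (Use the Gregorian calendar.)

−13 → Feb 29, 1844 (end of Feb, 29 days; 261 left).
−29 → Jan 31, 1844 (end of Jan, 31 days; 232 left).
−31 → Dec 31, 1843 (end of Dec, 31 days; 201 left).
−31 → Nov 30, 1843 (end of Nov, 30 days; 170 left).
−30 → Oct 31, 1843 (end of Oct, 31 days; 140 left).
−31 → Sep 30, 1843 (end of Sep, 30 days; 109 left).
−30 → Aug 31, 1843 (end of Aug, 31 days; 79 left).
−31 → Jul 31, 1843 (end of Jul, 31 days; 48 left).
−31 → Jun 30, 1843 (end of Jun, 30 days; 17 left).
−17 → Jun 13, 1843.

June 13, 1843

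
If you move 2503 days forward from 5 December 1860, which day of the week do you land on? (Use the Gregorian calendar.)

Sunday

First find the weekday of Dec 5, 1860. Doomsday rule: the anchor day for the 1800s is Friday. For year 60: 60÷12 = 5 r 0, and 0÷4 = 0, so 5+0+0 = 5.
Friday + 5 ≡ Wednesday — that's 1860's doomsday.
In December the doomsday date is Dec 12.
Dec 5 is 7 days before Dec 12; 7 mod 7 = 0, so Wednesday − 0 = Wednesday.
2503 mod 7 = 4, so 2503 days after a Wednesday is Wednesday + 4 = Sunday.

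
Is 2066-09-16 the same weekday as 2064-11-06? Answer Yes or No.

From Nov 6, 2064 to Sep 16, 2066 is 679 days.
679 mod 7 = 0, so they are the same weekday.
(Nov 6, 2064 is a Thursday; Sep 16, 2066 is a Thursday.)

Yes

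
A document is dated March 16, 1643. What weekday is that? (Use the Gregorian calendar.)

Monday

Doomsday rule: the anchor day for the 1600s is Tuesday. For year 43: 43÷12 = 3 r 7, and 7÷4 = 1, so 3+7+1 = 11.
Tuesday + 11 ≡ Saturday — that's 1643's doomsday.
In March the doomsday date is Mar 14.
Mar 16 is 2 days after Mar 14; 2 mod 7 = 2, so Saturday + 2 = Monday.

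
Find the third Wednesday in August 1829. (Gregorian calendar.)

August 19, 1829

August 1, 1829 is a Saturday.
The first Wednesday is therefore August 5 (4 days later).
The third Wednesday is 5 + 2×7 = August 19.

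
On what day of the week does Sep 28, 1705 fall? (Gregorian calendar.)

Doomsday rule: the anchor day for the 1700s is Sunday. For year 05: 5÷12 = 0 r 5, and 5÷4 = 1, so 0+5+1 = 6.
Sunday + 6 ≡ Saturday — that's 1705's doomsday.
In September the doomsday date is Sep 5.
Sep 28 is 23 days after Sep 5; 23 mod 7 = 2, so Saturday + 2 = Monday.

Monday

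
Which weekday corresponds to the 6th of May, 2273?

Doomsday rule: the anchor day for the 2200s is Friday. For year 73: 73÷12 = 6 r 1, and 1÷4 = 0, so 6+1+0 = 7.
Friday + 7 ≡ Friday — that's 2273's doomsday.
In May the doomsday date is May 9.
May 6 is 3 days before May 9; 3 mod 7 = 3, so Friday − 3 = Tuesday.

Tuesday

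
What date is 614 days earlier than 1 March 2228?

−366 (one year; includes Feb 29, 2228) → Mar 1, 2227 (248 left).
−1 → Feb 28, 2227 (end of Feb, 28 days; 247 left).
−28 → Jan 31, 2227 (end of Jan, 31 days; 219 left).
−31 → Dec 31, 2226 (end of Dec, 31 days; 188 left).
−31 → Nov 30, 2226 (end of Nov, 30 days; 157 left).
−30 → Oct 31, 2226 (end of Oct, 31 days; 127 left).
−31 → Sep 30, 2226 (end of Sep, 30 days; 96 left).
−30 → Aug 31, 2226 (end of Aug, 31 days; 66 left).
−31 → Jul 31, 2226 (end of Jul, 31 days; 35 left).
−31 → Jun 30, 2226 (end of Jun, 30 days; 4 left).
−4 → Jun 26, 2226.

June 26, 2226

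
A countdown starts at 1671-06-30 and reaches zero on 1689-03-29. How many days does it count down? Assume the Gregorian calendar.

Jun 30, 1671 → Jun 30, 1672: 366 days (Feb 29, 1672 is in that span).
Jun 30, 1672 → Jun 30, 1673: 365 days.
Jun 30, 1673 → Jun 30, 1674: 365 days.
Jun 30, 1674 → Jun 30, 1675: 365 days.
Jun 30, 1675 → Jun 30, 1676: 366 days (Feb 29, 1676 is in that span).
Jun 30, 1676 → Jun 30, 1677: 365 days.
Jun 30, 1677 → Jun 30, 1678: 365 days.
Jun 30, 1678 → Jun 30, 1679: 365 days.
Jun 30, 1679 → Jun 30, 1680: 366 days (Feb 29, 1680 is in that span).
Jun 30, 1680 → Jun 30, 1681: 365 days.
Jun 30, 1681 → Jun 30, 1682: 365 days.
Jun 30, 1682 → Jun 30, 1683: 365 days.
Jun 30, 1683 → Jun 30, 1684: 366 days (Feb 29, 1684 is in that span).
Jun 30, 1684 → Jun 30, 1685: 365 days.
Jun 30, 1685 → Jun 30, 1686: 365 days.
Jun 30, 1686 → Jun 30, 1687: 365 days.
Jun 30, 1687 → Jun 30, 1688: 366 days (Feb 29, 1688 is in that span).
Jun 30, 1688 → Jul 30, 1688: 30 days (June has 30).
Jul 30, 1688 → Aug 30, 1688: 31 days (July has 31).
Aug 30, 1688 → Sep 30, 1688: 31 days (August has 31).
Sep 30, 1688 → Oct 30, 1688: 30 days (September has 30).
Oct 30, 1688 → Nov 30, 1688: 31 days (October has 31).
Nov 30, 1688 → Dec 30, 1688: 30 days (November has 30).
Dec 30, 1688 → Jan 30, 1689: 31 days (December has 31).
Jan 30, 1689 → Feb 28, 1689: 29 days (January has 31).
Feb 28, 1689 → Mar 28, 1689: 28 days (February has 28).
Mar 28, 1689 → Mar 29, 1689: 1 days.
Total: 6482 days.

6482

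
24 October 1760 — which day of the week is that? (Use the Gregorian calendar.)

Friday

Doomsday rule: the anchor day for the 1700s is Sunday. For year 60: 60÷12 = 5 r 0, and 0÷4 = 0, so 5+0+0 = 5.
Sunday + 5 ≡ Friday — that's 1760's doomsday.
In October the doomsday date is Oct 10.
Oct 24 is 14 days after Oct 10; 14 mod 7 = 0, so Friday + 0 = Friday.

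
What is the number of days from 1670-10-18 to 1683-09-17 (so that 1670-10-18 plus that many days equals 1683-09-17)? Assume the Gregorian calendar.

Oct 18, 1670 → Oct 18, 1671: 365 days.
Oct 18, 1671 → Oct 18, 1672: 366 days (Feb 29, 1672 is in that span).
Oct 18, 1672 → Oct 18, 1673: 365 days.
Oct 18, 1673 → Oct 18, 1674: 365 days.
Oct 18, 1674 → Oct 18, 1675: 365 days.
Oct 18, 1675 → Oct 18, 1676: 366 days (Feb 29, 1676 is in that span).
Oct 18, 1676 → Oct 18, 1677: 365 days.
Oct 18, 1677 → Oct 18, 1678: 365 days.
Oct 18, 1678 → Oct 18, 1679: 365 days.
Oct 18, 1679 → Oct 18, 1680: 366 days (Feb 29, 1680 is in that span).
Oct 18, 1680 → Oct 18, 1681: 365 days.
Oct 18, 1681 → Oct 18, 1682: 365 days.
Oct 18, 1682 → Nov 18, 1682: 31 days (October has 31).
Nov 18, 1682 → Dec 18, 1682: 30 days (November has 30).
Dec 18, 1682 → Jan 18, 1683: 31 days (December has 31).
Jan 18, 1683 → Feb 18, 1683: 31 days (January has 31).
Feb 18, 1683 → Mar 18, 1683: 28 days (February has 28).
Mar 18, 1683 → Apr 18, 1683: 31 days (March has 31).
Apr 18, 1683 → May 18, 1683: 30 days (April has 30).
May 18, 1683 → Jun 18, 1683: 31 days (May has 31).
Jun 18, 1683 → Jul 18, 1683: 30 days (June has 30).
Jul 18, 1683 → Aug 18, 1683: 31 days (July has 31).
Aug 18, 1683 → Sep 17, 1683: 30 days.
Total: 4717 days.

4717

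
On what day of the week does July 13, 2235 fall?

January 1, 2235 is a Thursday.
Jan 1, 2235 → Feb 1, 2235: 31 days (January has 31).
Feb 1, 2235 → Mar 1, 2235: 28 days (February has 28).
Mar 1, 2235 → Apr 1, 2235: 31 days (March has 31).
Apr 1, 2235 → May 1, 2235: 30 days (April has 30).
May 1, 2235 → Jun 1, 2235: 31 days (May has 31).
Jun 1, 2235 → Jul 1, 2235: 30 days (June has 30).
Jul 1, 2235 → Jul 13, 2235: 12 days.
Total: 193 days.
193 mod 7 = 4, so Thursday + 4 = Monday.

Monday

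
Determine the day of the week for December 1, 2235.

Doomsday rule: the anchor day for the 2200s is Friday. For year 35: 35÷12 = 2 r 11, and 11÷4 = 2, so 2+11+2 = 15.
Friday + 15 ≡ Saturday — that's 2235's doomsday.
In December the doomsday date is Dec 12.
Dec 1 is 11 days before Dec 12; 11 mod 7 = 4, so Saturday − 4 = Tuesday.

Tuesday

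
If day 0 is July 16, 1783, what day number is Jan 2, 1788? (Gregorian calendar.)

1631

Jul 16, 1783 → Jul 16, 1784: 366 days (Feb 29, 1784 is in that span).
Jul 16, 1784 → Jul 16, 1785: 365 days.
Jul 16, 1785 → Jul 16, 1786: 365 days.
Jul 16, 1786 → Jul 16, 1787: 365 days.
Jul 16, 1787 → Aug 16, 1787: 31 days (July has 31).
Aug 16, 1787 → Sep 16, 1787: 31 days (August has 31).
Sep 16, 1787 → Oct 16, 1787: 30 days (September has 30).
Oct 16, 1787 → Nov 16, 1787: 31 days (October has 31).
Nov 16, 1787 → Dec 16, 1787: 30 days (November has 30).
Dec 16, 1787 → Jan 2, 1788: 17 days.
Total: 1631 days.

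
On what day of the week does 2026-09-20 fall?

Doomsday rule: the anchor day for the 2000s is Tuesday. For year 26: 26÷12 = 2 r 2, and 2÷4 = 0, so 2+2+0 = 4.
Tuesday + 4 ≡ Saturday — that's 2026's doomsday.
In September the doomsday date is Sep 5.
Sep 20 is 15 days after Sep 5; 15 mod 7 = 1, so Saturday + 1 = Sunday.

Sunday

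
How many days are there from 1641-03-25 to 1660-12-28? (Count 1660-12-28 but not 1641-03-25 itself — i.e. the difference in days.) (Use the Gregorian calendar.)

Mar 25, 1641 → Mar 25, 1642: 365 days.
Mar 25, 1642 → Mar 25, 1643: 365 days.
Mar 25, 1643 → Mar 25, 1644: 366 days (Feb 29, 1644 is in that span).
Mar 25, 1644 → Mar 25, 1645: 365 days.
Mar 25, 1645 → Mar 25, 1646: 365 days.
Mar 25, 1646 → Mar 25, 1647: 365 days.
Mar 25, 1647 → Mar 25, 1648: 366 days (Feb 29, 1648 is in that span).
Mar 25, 1648 → Mar 25, 1649: 365 days.
Mar 25, 1649 → Mar 25, 1650: 365 days.
Mar 25, 1650 → Mar 25, 1651: 365 days.
Mar 25, 1651 → Mar 25, 1652: 366 days (Feb 29, 1652 is in that span).
Mar 25, 1652 → Mar 25, 1653: 365 days.
Mar 25, 1653 → Mar 25, 1654: 365 days.
Mar 25, 1654 → Mar 25, 1655: 365 days.
Mar 25, 1655 → Mar 25, 1656: 366 days (Feb 29, 1656 is in that span).
Mar 25, 1656 → Mar 25, 1657: 365 days.
Mar 25, 1657 → Mar 25, 1658: 365 days.
Mar 25, 1658 → Mar 25, 1659: 365 days.
Mar 25, 1659 → Mar 25, 1660: 366 days (Feb 29, 1660 is in that span).
Mar 25, 1660 → Apr 25, 1660: 31 days (March has 31).
Apr 25, 1660 → May 25, 1660: 30 days (April has 30).
May 25, 1660 → Jun 25, 1660: 31 days (May has 31).
Jun 25, 1660 → Jul 25, 1660: 30 days (June has 30).
Jul 25, 1660 → Aug 25, 1660: 31 days (July has 31).
Aug 25, 1660 → Sep 25, 1660: 31 days (August has 31).
Sep 25, 1660 → Oct 25, 1660: 30 days (September has 30).
Oct 25, 1660 → Nov 25, 1660: 31 days (October has 31).
Nov 25, 1660 → Dec 25, 1660: 30 days (November has 30).
Dec 25, 1660 → Dec 28, 1660: 3 days.
Total: 7218 days.

7218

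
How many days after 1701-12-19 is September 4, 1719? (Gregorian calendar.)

6468

Dec 19, 1701 → Dec 19, 1702: 365 days.
Dec 19, 1702 → Dec 19, 1703: 365 days.
Dec 19, 1703 → Dec 19, 1704: 366 days (Feb 29, 1704 is in that span).
Dec 19, 1704 → Dec 19, 1705: 365 days.
Dec 19, 1705 → Dec 19, 1706: 365 days.
Dec 19, 1706 → Dec 19, 1707: 365 days.
Dec 19, 1707 → Dec 19, 1708: 366 days (Feb 29, 1708 is in that span).
Dec 19, 1708 → Dec 19, 1709: 365 days.
Dec 19, 1709 → Dec 19, 1710: 365 days.
Dec 19, 1710 → Dec 19, 1711: 365 days.
Dec 19, 1711 → Dec 19, 1712: 366 days (Feb 29, 1712 is in that span).
Dec 19, 1712 → Dec 19, 1713: 365 days.
Dec 19, 1713 → Dec 19, 1714: 365 days.
Dec 19, 1714 → Dec 19, 1715: 365 days.
Dec 19, 1715 → Dec 19, 1716: 366 days (Feb 29, 1716 is in that span).
Dec 19, 1716 → Dec 19, 1717: 365 days.
Dec 19, 1717 → Dec 19, 1718: 365 days.
Dec 19, 1718 → Jan 19, 1719: 31 days (December has 31).
Jan 19, 1719 → Feb 19, 1719: 31 days (January has 31).
Feb 19, 1719 → Mar 19, 1719: 28 days (February has 28).
Mar 19, 1719 → Apr 19, 1719: 31 days (March has 31).
Apr 19, 1719 → May 19, 1719: 30 days (April has 30).
May 19, 1719 → Jun 19, 1719: 31 days (May has 31).
Jun 19, 1719 → Jul 19, 1719: 30 days (June has 30).
Jul 19, 1719 → Aug 19, 1719: 31 days (July has 31).
Aug 19, 1719 → Sep 4, 1719: 16 days.
Total: 6468 days.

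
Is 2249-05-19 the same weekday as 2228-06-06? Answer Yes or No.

No

From Jun 6, 2228 to May 19, 2249 is 7652 days.
7652 mod 7 = 1, so they are different weekdays.
(Jun 6, 2228 is a Friday; May 19, 2249 is a Saturday.)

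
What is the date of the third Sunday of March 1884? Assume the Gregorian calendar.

March 1, 1884 is a Saturday.
The first Sunday is therefore March 2 (1 days later).
The third Sunday is 2 + 2×7 = March 16.

March 16, 1884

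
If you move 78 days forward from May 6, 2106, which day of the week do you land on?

First find the weekday of May 6, 2106. Doomsday rule: the anchor day for the 2100s is Sunday. For year 06: 6÷12 = 0 r 6, and 6÷4 = 1, so 0+6+1 = 7.
Sunday + 7 ≡ Sunday — that's 2106's doomsday.
In May the doomsday date is May 9.
May 6 is 3 days before May 9; 3 mod 7 = 3, so Sunday − 3 = Thursday.
78 mod 7 = 1, so 78 days after a Thursday is Thursday + 1 = Friday.

Friday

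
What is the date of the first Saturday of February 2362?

February 1, 2362 is a Thursday.
The first Saturday is therefore February 3 (2 days later).

February 3, 2362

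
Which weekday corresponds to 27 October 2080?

Sunday

Doomsday rule: the anchor day for the 2000s is Tuesday. For year 80: 80÷12 = 6 r 8, and 8÷4 = 2, so 6+8+2 = 16.
Tuesday + 16 ≡ Thursday — that's 2080's doomsday.
In October the doomsday date is Oct 10.
Oct 27 is 17 days after Oct 10; 17 mod 7 = 3, so Thursday + 3 = Sunday.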